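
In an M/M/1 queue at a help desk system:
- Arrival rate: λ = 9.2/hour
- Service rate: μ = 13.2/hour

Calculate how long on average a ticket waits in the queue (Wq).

First, compute utilization: ρ = λ/μ = 9.2/13.2 = 0.6970
For M/M/1: Wq = λ/(μ(μ-λ))
Wq = 9.2/(13.2 × (13.2-9.2))
Wq = 9.2/(13.2 × 4.00)
Wq = 0.1742 hours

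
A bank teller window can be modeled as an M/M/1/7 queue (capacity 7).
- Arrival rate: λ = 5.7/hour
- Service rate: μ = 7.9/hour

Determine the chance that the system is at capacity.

ρ = λ/μ = 5.7/7.9 = 0.72152
P₀ = (1-ρ)/(1-ρ^(K+1)) = (1-0.72152)/(1-0.72152^8) = 0.2785/0.9266 = 0.3006
P_K = P₀×ρ^K = 0.3006 × 0.72152^7 = 0.3006 × 0.1018 = 0.03060
Blocking probability = 3.06%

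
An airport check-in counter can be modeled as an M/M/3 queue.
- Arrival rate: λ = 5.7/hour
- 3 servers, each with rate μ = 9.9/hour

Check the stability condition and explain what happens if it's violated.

Stability requires ρ = λ/(cμ) < 1
ρ = 5.7/(3 × 9.9) = 5.7/29.70 = 0.1919
Since 0.1919 < 1, the system is STABLE.
The servers are busy 19.19% of the time.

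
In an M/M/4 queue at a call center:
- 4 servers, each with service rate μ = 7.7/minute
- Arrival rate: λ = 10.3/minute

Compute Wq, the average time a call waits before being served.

Traffic intensity: ρ = λ/(cμ) = 10.3/(4×7.7) = 0.3344
Since ρ = 0.3344 < 1, system is stable.
Offered load a = λ/μ = cρ = 10.3/7.7 = 1.3377
P₀ = [ Σₙ₌₀^3 aⁿ/n! + a^4/(4!(1-ρ)) ]⁻¹
Σ = a^0/0! + a^1/1! + a^2/2! + a^3/3! = 1.0000 + 1.3377 + 0.8947 + 0.3989 = 3.6313
a^4/(4!(1-ρ)) = 3.2017/(24 × 0.6656) = 0.2004
P₀ = 1/(3.6313 + 0.2004) = 0.2610
Lq = P₀·a^4·ρ / (4!(1-ρ)²) = 0.2610 × 3.2017 × 0.3344 / (24 × 0.4430) = 0.02628
Wq = Lq/λ = 0.026282/10.3 = 0.002552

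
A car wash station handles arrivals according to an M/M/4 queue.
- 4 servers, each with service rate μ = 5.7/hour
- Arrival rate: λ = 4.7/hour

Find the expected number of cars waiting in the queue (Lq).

Traffic intensity: ρ = λ/(cμ) = 4.7/(4×5.7) = 0.2061
Since ρ = 0.2061 < 1, system is stable.
Offered load a = λ/μ = cρ = 4.7/5.7 = 0.8246
P₀ = [ Σₙ₌₀^3 aⁿ/n! + a^4/(4!(1-ρ)) ]⁻¹
Σ = a^0/0! + a^1/1! + a^2/2! + a^3/3! = 1.0000 + 0.82456 + 0.33995 + 0.093437 = 2.2579
a^4/(4!(1-ρ)) = 0.4623/(24 × 0.7939) = 0.02426
P₀ = 1/(2.2579 + 0.02426) = 0.4382
Lq = P₀·a^4·ρ / (4!(1-ρ)²) = 0.43817 × 0.46227 × 0.20614 / (24 × 0.63021) = 0.002761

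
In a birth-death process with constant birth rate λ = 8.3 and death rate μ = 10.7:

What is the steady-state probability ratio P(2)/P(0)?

For constant rates: P(n)/P(0) = (λ/μ)^n
P(2)/P(0) = (8.3/10.7)^2 = 0.7757^2 = 0.6017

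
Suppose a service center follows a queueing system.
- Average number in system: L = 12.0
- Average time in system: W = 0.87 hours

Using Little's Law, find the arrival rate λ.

Little's Law: L = λW, so λ = L/W
λ = 12.0/0.87 = 13.7931 customers/hour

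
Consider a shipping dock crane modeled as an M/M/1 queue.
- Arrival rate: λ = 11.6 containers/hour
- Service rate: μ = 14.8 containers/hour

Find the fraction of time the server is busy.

Server utilization: ρ = λ/μ
ρ = 11.6/14.8 = 0.7838
The server is busy 78.38% of the time.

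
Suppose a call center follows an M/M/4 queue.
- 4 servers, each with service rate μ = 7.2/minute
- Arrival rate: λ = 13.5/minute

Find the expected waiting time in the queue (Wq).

Traffic intensity: ρ = λ/(cμ) = 13.5/(4×7.2) = 0.4688
Since ρ = 0.4688 < 1, system is stable.
Offered load a = λ/μ = cρ = 13.5/7.2 = 1.8750
P₀ = [ Σₙ₌₀^3 aⁿ/n! + a^4/(4!(1-ρ)) ]⁻¹
Σ = a^0/0! + a^1/1! + a^2/2! + a^3/3! = 1.0000 + 1.8750 + 1.7578 + 1.0986 = 5.7314
a^4/(4!(1-ρ)) = 12.3596/(24 × 0.53125) = 0.9694
P₀ = 1/(5.7314 + 0.9694) = 0.1492
Lq = P₀·a^4·ρ / (4!(1-ρ)²) = 0.1492 × 12.3596 × 0.4688 / (24 × 0.2822) = 0.1276
Wq = Lq/λ = 0.127646/13.5 = 0.009455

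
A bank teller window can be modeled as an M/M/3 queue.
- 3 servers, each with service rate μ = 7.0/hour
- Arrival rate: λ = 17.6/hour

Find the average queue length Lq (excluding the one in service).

Traffic intensity: ρ = λ/(cμ) = 17.6/(3×7.0) = 0.8381
Since ρ = 0.8381 < 1, system is stable.
Offered load a = λ/μ = cρ = 17.6/7.0 = 2.5143
P₀ = [ Σₙ₌₀^2 aⁿ/n! + a^3/(3!(1-ρ)) ]⁻¹
Σ = a^0/0! + a^1/1! + a^2/2! = 1.0000 + 2.5143 + 3.1608 = 6.6751
a^3/(3!(1-ρ)) = 15.8944/(6 × 0.161905) = 16.3619
P₀ = 1/(6.6751 + 16.3619) = 0.04341
Lq = P₀·a^3·ρ / (3!(1-ρ)²) = 0.043408 × 15.8944 × 0.83810 / (6 × 0.026213) = 3.6766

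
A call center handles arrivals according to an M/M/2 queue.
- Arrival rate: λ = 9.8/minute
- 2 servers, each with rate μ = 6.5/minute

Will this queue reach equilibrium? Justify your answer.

Stability requires ρ = λ/(cμ) < 1
ρ = 9.8/(2 × 6.5) = 9.8/13.00 = 0.7538
Since 0.7538 < 1, the system is STABLE.
The servers are busy 75.38% of the time.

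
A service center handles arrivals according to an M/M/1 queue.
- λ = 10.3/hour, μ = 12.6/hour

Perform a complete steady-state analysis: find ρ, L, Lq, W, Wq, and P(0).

Step 1: ρ = λ/μ = 10.3/12.6 = 0.8175
Step 2: L = λ/(μ-λ) = 10.3/2.30 = 4.4783
Step 3: Lq = λ²/(μ(μ-λ)) = 106.09/(12.6×2.30) = 3.6608
Step 4: W = 1/(μ-λ) = 1/2.30 = 0.434783
Step 5: Wq = λ/(μ(μ-λ)) = 10.3/(12.6×2.30) = 0.3554
Step 6: P(0) = 1-ρ = 0.1825
Verify: L = λW = 10.3×0.434783 = 4.4783 ✔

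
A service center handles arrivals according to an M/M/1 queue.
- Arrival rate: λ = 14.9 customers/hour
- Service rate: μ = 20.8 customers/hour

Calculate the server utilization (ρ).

Server utilization: ρ = λ/μ
ρ = 14.9/20.8 = 0.7163
The server is busy 71.63% of the time.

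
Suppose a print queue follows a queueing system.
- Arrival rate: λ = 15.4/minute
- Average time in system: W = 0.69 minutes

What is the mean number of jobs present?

Little's Law: L = λW
L = 15.4 × 0.69 = 10.6260 jobs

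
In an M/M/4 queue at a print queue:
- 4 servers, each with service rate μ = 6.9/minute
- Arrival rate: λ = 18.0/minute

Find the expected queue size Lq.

Traffic intensity: ρ = λ/(cμ) = 18.0/(4×6.9) = 0.6522
Since ρ = 0.6522 < 1, system is stable.
Offered load a = λ/μ = cρ = 18.0/6.9 = 2.6087
P₀ = [ Σₙ₌₀^3 aⁿ/n! + a^4/(4!(1-ρ)) ]⁻¹
Σ = a^0/0! + a^1/1! + a^2/2! + a^3/3! = 1.00000 + 2.60870 + 3.40265 + 2.95882 = 9.9702
a^4/(4!(1-ρ)) = 46.3120/(24 × 0.347826) = 5.5478
P₀ = 1/(9.9702 + 5.5478) = 0.06444
Lq = P₀·a^4·ρ / (4!(1-ρ)²) = 0.064441 × 46.3120 × 0.65217 / (24 × 0.12098) = 0.6703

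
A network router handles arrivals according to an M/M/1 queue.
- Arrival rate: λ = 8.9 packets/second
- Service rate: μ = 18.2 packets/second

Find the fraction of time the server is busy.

Server utilization: ρ = λ/μ
ρ = 8.9/18.2 = 0.4890
The server is busy 48.90% of the time.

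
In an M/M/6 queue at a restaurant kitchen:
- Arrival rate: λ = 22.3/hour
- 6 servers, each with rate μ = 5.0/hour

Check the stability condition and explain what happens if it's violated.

Stability requires ρ = λ/(cμ) < 1
ρ = 22.3/(6 × 5.0) = 22.3/30.00 = 0.7433
Since 0.7433 < 1, the system is STABLE.
The servers are busy 74.33% of the time.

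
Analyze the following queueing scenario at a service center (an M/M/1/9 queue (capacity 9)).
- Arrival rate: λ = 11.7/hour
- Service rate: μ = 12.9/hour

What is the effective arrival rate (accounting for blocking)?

ρ = λ/μ = 11.7/12.9 = 0.906977
P₀ = (1-ρ)/(1-ρ^(K+1)) = (1-0.906977)/(1-0.906977^10) = 0.09302/0.6233 = 0.1492
P_K = P₀×ρ^K = 0.14924 × 0.906977^9 = 0.14924 × 0.41530 = 0.06198
λ_eff = λ(1-P_K) = 11.7 × (1 - 0.061978) = 11.7 × 0.938022 = 10.9749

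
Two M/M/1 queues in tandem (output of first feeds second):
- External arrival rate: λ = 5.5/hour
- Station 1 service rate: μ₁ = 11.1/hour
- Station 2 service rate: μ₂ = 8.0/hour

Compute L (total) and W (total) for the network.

By Jackson's theorem, each station behaves as independent M/M/1.
Station 1: ρ₁ = 5.5/11.1 = 0.4955, L₁ = ρ₁/(1-ρ₁) = λ/(μ₁-λ) = 5.5/5.60 = 0.9821
Station 2: ρ₂ = 5.5/8.0 = 0.6875, L₂ = ρ₂/(1-ρ₂) = λ/(μ₂-λ) = 5.5/2.50 = 2.2000
Total: L = L₁ + L₂ = 0.9821 + 2.2000 = 3.1821
W = L/λ = 3.1821/5.5 = 0.5786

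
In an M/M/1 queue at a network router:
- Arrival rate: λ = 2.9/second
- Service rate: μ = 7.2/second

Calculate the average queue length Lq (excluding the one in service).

ρ = λ/μ = 2.9/7.2 = 0.4028
For M/M/1: Lq = λ²/(μ(μ-λ))
Lq = 8.41/(7.2 × 4.30)
Lq = 0.2716 packets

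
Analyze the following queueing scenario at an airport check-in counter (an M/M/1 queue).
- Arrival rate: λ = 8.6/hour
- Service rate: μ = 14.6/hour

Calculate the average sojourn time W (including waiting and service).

First, compute utilization: ρ = λ/μ = 8.6/14.6 = 0.5890
For M/M/1: W = 1/(μ-λ)
W = 1/(14.6-8.6) = 1/6.00
W = 0.1667 hours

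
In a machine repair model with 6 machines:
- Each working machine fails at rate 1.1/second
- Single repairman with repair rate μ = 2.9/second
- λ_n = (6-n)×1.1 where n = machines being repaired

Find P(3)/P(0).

P(3)/P(0) = ∏_{i=0}^{3-1} λ_i/μ_{i+1}
= (6-0)×1.1/2.9 × (6-1)×1.1/2.9 × (6-2)×1.1/2.9
= 6.5489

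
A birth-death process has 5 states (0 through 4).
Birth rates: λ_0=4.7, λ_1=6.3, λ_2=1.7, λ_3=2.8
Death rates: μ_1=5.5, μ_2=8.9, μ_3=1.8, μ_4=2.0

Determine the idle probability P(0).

Ratios P(n)/P(0) = (λ₀···λₙ₋₁)/(μ₁···μₙ):
P(1)/P(0) = (4.7)/(5.5) = 0.85455
P(2)/P(0) = (4.7×6.3)/(5.5×8.9) = 0.60490
P(3)/P(0) = (4.7×6.3×1.7)/(5.5×8.9×1.8) = 0.57130
P(4)/P(0) = (4.7×6.3×1.7×2.8)/(5.5×8.9×1.8×2.0) = 0.79982

Normalization: ∑ P(n) = 1
P(0) × (1.0000 + 0.85455 + 0.60490 + 0.57130 + 0.79982) = 1
P(0) × 3.8306 = 1
P(0) = 1/3.8306 = 0.2611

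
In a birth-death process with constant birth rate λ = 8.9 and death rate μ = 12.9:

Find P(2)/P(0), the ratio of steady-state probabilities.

For constant rates: P(n)/P(0) = (λ/μ)^n
P(2)/P(0) = (8.9/12.9)^2 = 0.6899^2 = 0.4760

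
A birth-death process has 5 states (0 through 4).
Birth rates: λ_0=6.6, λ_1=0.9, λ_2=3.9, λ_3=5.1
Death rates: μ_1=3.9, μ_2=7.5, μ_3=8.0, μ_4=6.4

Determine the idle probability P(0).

Ratios P(n)/P(0) = (λ₀···λₙ₋₁)/(μ₁···μₙ):
P(1)/P(0) = (6.6)/(3.9) = 1.6923
P(2)/P(0) = (6.6×0.9)/(3.9×7.5) = 0.2031
P(3)/P(0) = (6.6×0.9×3.9)/(3.9×7.5×8.0) = 0.09900
P(4)/P(0) = (6.6×0.9×3.9×5.1)/(3.9×7.5×8.0×6.4) = 0.07889

Normalization: ∑ P(n) = 1
P(0) × (1.0000 + 1.6923 + 0.2031 + 0.09900 + 0.07889) = 1
P(0) × 3.0733 = 1
P(0) = 1/3.0733 = 0.3254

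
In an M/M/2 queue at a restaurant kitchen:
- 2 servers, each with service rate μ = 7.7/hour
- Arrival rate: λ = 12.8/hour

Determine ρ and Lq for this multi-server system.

Traffic intensity: ρ = λ/(cμ) = 12.8/(2×7.7) = 0.8312
Since ρ = 0.8312 < 1, system is stable.
Offered load a = λ/μ = cρ = 12.8/7.7 = 1.6623
P₀ = [ Σₙ₌₀^1 aⁿ/n! + a^2/(2!(1-ρ)) ]⁻¹
Σ = a^0/0! + a^1/1! = 1.0000 + 1.6623 = 2.6623
a^2/(2!(1-ρ)) = 2.76337/(2 × 0.168831) = 8.1838
P₀ = 1/(2.6623 + 8.1838) = 0.09220
Lq = P₀·a^2·ρ / (2!(1-ρ)²) = 0.0921986 × 2.76337 × 0.831169 / (2 × 0.0285040) = 3.7146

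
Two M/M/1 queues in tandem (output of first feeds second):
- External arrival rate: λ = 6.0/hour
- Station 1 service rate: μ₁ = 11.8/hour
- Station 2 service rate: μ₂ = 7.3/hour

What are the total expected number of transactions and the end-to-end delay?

By Jackson's theorem, each station behaves as independent M/M/1.
Station 1: ρ₁ = 6.0/11.8 = 0.5085, L₁ = ρ₁/(1-ρ₁) = λ/(μ₁-λ) = 6.0/5.80 = 1.0345
Station 2: ρ₂ = 6.0/7.3 = 0.8219, L₂ = ρ₂/(1-ρ₂) = λ/(μ₂-λ) = 6.0/1.30 = 4.6154
Total: L = L₁ + L₂ = 1.0345 + 4.6154 = 5.6499
W = L/λ = 5.6499/6.0 = 0.9416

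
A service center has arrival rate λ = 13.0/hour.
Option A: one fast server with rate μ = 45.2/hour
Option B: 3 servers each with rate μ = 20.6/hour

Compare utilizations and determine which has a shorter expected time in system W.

Option A: single server μ = 45.2 (M/M/1)
  ρ_A = 13.0/45.2 = 0.2876
  W_A = 1/(μ-λ) = 1/(45.2-13.0) = 1/32.20 = 0.03106

Option B: 3 servers μ = 20.6 (M/M/3)
  ρ_B = λ/(cμ) = 13.0/(3×20.6) = 0.2104
  Offered load a = λ/μ = cρ = 13.0/20.6 = 0.6311
  P₀ = [ Σₙ₌₀^2 aⁿ/n! + a^3/(3!(1-ρ)) ]⁻¹
  Σ = a^0/0! + a^1/1! + a^2/2! = 1.0000 + 0.6311 + 0.1991 = 1.8302
  a^3/(3!(1-ρ)) = 0.25132/(6 × 0.78964) = 0.05305
  P₀ = 1/(1.8302 + 0.05305) = 0.5310
  Lq = P₀·a^3·ρ / (3!(1-ρ)²) = 0.53100 × 0.25132 × 0.21036 / (6 × 0.62354) = 0.007504
  Wq_B = Lq/λ = 0.007504/13.0 = 0.0005772
  W_B = Wq_B + 1/μ = 0.0005772 + 0.04854 = 0.04912

Since W_A = 0.03106 < W_B = 0.04912, Option A (single fast server) has the shorter time in system.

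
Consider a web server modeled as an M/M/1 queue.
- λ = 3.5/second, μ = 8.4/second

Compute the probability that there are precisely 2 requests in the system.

ρ = λ/μ = 3.5/8.4 = 0.4167
P(n) = (1-ρ)ρⁿ
P(2) = (1-0.4167) × 0.4167^2
P(2) = 0.5833 × 0.1736
P(2) = 0.1013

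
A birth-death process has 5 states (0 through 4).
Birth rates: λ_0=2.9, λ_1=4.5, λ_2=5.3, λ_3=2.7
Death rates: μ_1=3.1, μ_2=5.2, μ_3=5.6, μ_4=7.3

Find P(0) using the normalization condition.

Ratios P(n)/P(0) = (λ₀···λₙ₋₁)/(μ₁···μₙ):
P(1)/P(0) = (2.9)/(3.1) = 0.93548
P(2)/P(0) = (2.9×4.5)/(3.1×5.2) = 0.80955
P(3)/P(0) = (2.9×4.5×5.3)/(3.1×5.2×5.6) = 0.76618
P(4)/P(0) = (2.9×4.5×5.3×2.7)/(3.1×5.2×5.6×7.3) = 0.28338

Normalization: ∑ P(n) = 1
P(0) × (1.0000 + 0.93548 + 0.80955 + 0.76618 + 0.28338) = 1
P(0) × 3.7946 = 1
P(0) = 1/3.7946 = 0.2635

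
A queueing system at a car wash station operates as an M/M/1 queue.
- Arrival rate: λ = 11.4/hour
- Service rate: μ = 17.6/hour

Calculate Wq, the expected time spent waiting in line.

First, compute utilization: ρ = λ/μ = 11.4/17.6 = 0.6477
For M/M/1: Wq = λ/(μ(μ-λ))
Wq = 11.4/(17.6 × (17.6-11.4))
Wq = 11.4/(17.6 × 6.20)
Wq = 0.1045 hours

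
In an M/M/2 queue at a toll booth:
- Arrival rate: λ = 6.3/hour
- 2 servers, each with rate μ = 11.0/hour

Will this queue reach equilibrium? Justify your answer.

Stability requires ρ = λ/(cμ) < 1
ρ = 6.3/(2 × 11.0) = 6.3/22.00 = 0.2864
Since 0.2864 < 1, the system is STABLE.
The servers are busy 28.64% of the time.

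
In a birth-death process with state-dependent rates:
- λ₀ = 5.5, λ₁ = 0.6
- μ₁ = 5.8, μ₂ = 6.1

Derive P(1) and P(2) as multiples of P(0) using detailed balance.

Balance equations:
State 0: λ₀P₀ = μ₁P₁ → P₁ = (λ₀/μ₁)P₀ = (5.5/5.8)P₀ = 0.9483P₀
State 1: P₂ = (λ₀λ₁)/(μ₁μ₂)P₀ = (5.5×0.6)/(5.8×6.1)P₀ = 0.09327P₀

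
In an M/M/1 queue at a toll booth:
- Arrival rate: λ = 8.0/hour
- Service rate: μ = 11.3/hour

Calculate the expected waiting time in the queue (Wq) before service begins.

First, compute utilization: ρ = λ/μ = 8.0/11.3 = 0.7080
For M/M/1: Wq = λ/(μ(μ-λ))
Wq = 8.0/(11.3 × (11.3-8.0))
Wq = 8.0/(11.3 × 3.30)
Wq = 0.2145 hours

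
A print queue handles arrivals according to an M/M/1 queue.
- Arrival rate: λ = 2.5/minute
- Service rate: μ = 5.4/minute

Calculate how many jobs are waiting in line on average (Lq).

ρ = λ/μ = 2.5/5.4 = 0.4630
For M/M/1: Lq = λ²/(μ(μ-λ))
Lq = 6.25/(5.4 × 2.90)
Lq = 0.3991 jobs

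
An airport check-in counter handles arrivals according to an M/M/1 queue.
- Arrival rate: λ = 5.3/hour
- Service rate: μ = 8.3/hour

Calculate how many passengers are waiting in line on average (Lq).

ρ = λ/μ = 5.3/8.3 = 0.6386
For M/M/1: Lq = λ²/(μ(μ-λ))
Lq = 28.09/(8.3 × 3.00)
Lq = 1.1281 passengers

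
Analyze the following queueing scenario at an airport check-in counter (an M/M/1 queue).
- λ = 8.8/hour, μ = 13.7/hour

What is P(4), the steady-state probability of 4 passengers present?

ρ = λ/μ = 8.8/13.7 = 0.64234
P(n) = (1-ρ)ρⁿ
P(4) = (1-0.64234) × 0.64234^4
P(4) = 0.35766 × 0.17024
P(4) = 0.06089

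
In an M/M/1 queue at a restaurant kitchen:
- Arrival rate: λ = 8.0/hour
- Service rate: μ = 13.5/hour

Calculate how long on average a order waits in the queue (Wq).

First, compute utilization: ρ = λ/μ = 8.0/13.5 = 0.5926
For M/M/1: Wq = λ/(μ(μ-λ))
Wq = 8.0/(13.5 × (13.5-8.0))
Wq = 8.0/(13.5 × 5.50)
Wq = 0.1077 hours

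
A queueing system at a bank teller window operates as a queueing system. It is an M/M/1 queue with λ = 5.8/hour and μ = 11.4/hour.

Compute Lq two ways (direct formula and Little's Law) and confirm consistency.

Method 1 (direct): Lq = λ²/(μ(μ-λ)) = 33.64/(11.4 × 5.60) = 0.5269

Method 2 (Little's Law):
W = 1/(μ-λ) = 1/5.60 = 0.17857
Wq = W - 1/μ = 0.17857 - 0.087719 = 0.09085
Lq = λWq = 5.8 × 0.09085 = 0.5269 ✔ (matches Method 1)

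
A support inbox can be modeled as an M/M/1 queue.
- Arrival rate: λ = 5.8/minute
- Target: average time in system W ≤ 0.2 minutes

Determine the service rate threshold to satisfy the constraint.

For M/M/1: W = 1/(μ-λ)
Need W ≤ 0.2, so 1/(μ-λ) ≤ 0.2
μ - λ ≥ 1/0.2 = 5.0000
μ ≥ 5.8 + 5.0000 = 10.8000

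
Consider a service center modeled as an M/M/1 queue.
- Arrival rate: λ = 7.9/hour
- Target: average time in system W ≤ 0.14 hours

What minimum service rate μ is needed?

For M/M/1: W = 1/(μ-λ)
Need W ≤ 0.14, so 1/(μ-λ) ≤ 0.14
μ - λ ≥ 1/0.14 = 7.1429
μ ≥ 7.9 + 7.1429 = 15.0429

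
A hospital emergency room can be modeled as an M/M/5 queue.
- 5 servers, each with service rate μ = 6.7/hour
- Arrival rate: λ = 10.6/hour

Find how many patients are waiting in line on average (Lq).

Traffic intensity: ρ = λ/(cμ) = 10.6/(5×6.7) = 0.3164
Since ρ = 0.3164 < 1, system is stable.
Offered load a = λ/μ = cρ = 10.6/6.7 = 1.5821
P₀ = [ Σₙ₌₀^4 aⁿ/n! + a^5/(5!(1-ρ)) ]⁻¹
Σ = a^0/0! + a^1/1! + a^2/2! + a^3/3! + a^4/4! = 1.0000 + 1.5821 + 1.2515 + 0.6600 + 0.2610 = 4.7546
a^5/(5!(1-ρ)) = 9.9119/(120 × 0.6836) = 0.1208
P₀ = 1/(4.7546 + 0.1208) = 0.2051
Lq = P₀·a^5·ρ / (5!(1-ρ)²) = 0.2051 × 9.9119 × 0.3164 / (120 × 0.4673) = 0.01147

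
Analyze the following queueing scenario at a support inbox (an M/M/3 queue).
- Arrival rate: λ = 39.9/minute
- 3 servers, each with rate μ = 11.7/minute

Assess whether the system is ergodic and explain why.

Stability requires ρ = λ/(cμ) < 1
ρ = 39.9/(3 × 11.7) = 39.9/35.10 = 1.1368
Since 1.1368 ≥ 1, the system is UNSTABLE.
Need c > λ/μ = 39.9/11.7 = 3.41.
Minimum servers needed: c = 4.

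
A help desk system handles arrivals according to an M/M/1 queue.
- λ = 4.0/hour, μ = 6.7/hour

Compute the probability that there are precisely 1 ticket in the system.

ρ = λ/μ = 4.0/6.7 = 0.5970
P(n) = (1-ρ)ρⁿ
P(1) = (1-0.5970) × 0.5970^1
P(1) = 0.4030 × 0.5970
P(1) = 0.2406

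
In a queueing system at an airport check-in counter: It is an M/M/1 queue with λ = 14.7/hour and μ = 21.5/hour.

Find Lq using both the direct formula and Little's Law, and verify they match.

Method 1 (direct): Lq = λ²/(μ(μ-λ)) = 216.09/(21.5 × 6.80) = 1.4780

Method 2 (Little's Law):
W = 1/(μ-λ) = 1/6.80 = 0.147059
Wq = W - 1/μ = 0.147059 - 0.0465116 = 0.100547
Lq = λWq = 14.7 × 0.100547 = 1.4780 ✔ (matches Method 1)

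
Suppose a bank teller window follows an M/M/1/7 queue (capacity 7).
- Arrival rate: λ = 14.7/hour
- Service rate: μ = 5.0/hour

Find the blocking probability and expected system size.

ρ = λ/μ = 14.7/5.0 = 2.9400
P₀ = (1-ρ)/(1-ρ^(K+1)) = (1-2.9400)/(1-2.9400^8) = -1.9400/-5580.8562 = 0.0003476
P_K = P₀×ρ^K = 0.0003476 × 2.9400^7 = 0.0003476 × 1898.5905 = 0.6600
Blocking probability P_7 = 0.6600 (66.00%)
L = ρ[1 - (K+1)ρ^K + Kρ^(K+1)] / [(1-ρ)(1-ρ^(K+1))]
L = 2.9400 × (1 - 8×1898.5905 + 7×5581.8562) / ((1 - 2.9400) × (1 - 5581.8562)) = 6.4860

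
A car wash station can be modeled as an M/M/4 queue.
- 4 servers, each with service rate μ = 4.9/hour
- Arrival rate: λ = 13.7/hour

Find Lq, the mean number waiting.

Traffic intensity: ρ = λ/(cμ) = 13.7/(4×4.9) = 0.6990
Since ρ = 0.6990 < 1, system is stable.
Offered load a = λ/μ = cρ = 13.7/4.9 = 2.7959
P₀ = [ Σₙ₌₀^3 aⁿ/n! + a^4/(4!(1-ρ)) ]⁻¹
Σ = a^0/0! + a^1/1! + a^2/2! + a^3/3! = 1.0000 + 2.7959 + 3.9086 + 3.6427 = 11.3472
a^4/(4!(1-ρ)) = 61.10798/(24 × 0.3010204) = 8.4584
P₀ = 1/(11.3472 + 8.4584) = 0.05049
Lq = P₀·a^4·ρ / (4!(1-ρ)²) = 0.05049 × 61.1080 × 0.6990 / (24 × 0.09061) = 0.9917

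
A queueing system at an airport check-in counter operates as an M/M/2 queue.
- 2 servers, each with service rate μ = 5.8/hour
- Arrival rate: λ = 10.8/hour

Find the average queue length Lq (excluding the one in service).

Traffic intensity: ρ = λ/(cμ) = 10.8/(2×5.8) = 0.9310
Since ρ = 0.9310 < 1, system is stable.
Offered load a = λ/μ = cρ = 10.8/5.8 = 1.8621
P₀ = [ Σₙ₌₀^1 aⁿ/n! + a^2/(2!(1-ρ)) ]⁻¹
Σ = a^0/0! + a^1/1! = 1.0000 + 1.8621 = 2.8621
a^2/(2!(1-ρ)) = 3.46730/(2 × 0.0689655) = 25.1379
P₀ = 1/(2.8621 + 25.1379) = 0.03571
Lq = P₀·a^2·ρ / (2!(1-ρ)²) = 0.0357143 × 3.46730 × 0.931034 / (2 × 0.00475624) = 12.1201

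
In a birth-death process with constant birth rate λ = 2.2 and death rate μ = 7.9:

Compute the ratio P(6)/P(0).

For constant rates: P(n)/P(0) = (λ/μ)^n
P(6)/P(0) = (2.2/7.9)^6 = 0.27848^6 = 0.0004664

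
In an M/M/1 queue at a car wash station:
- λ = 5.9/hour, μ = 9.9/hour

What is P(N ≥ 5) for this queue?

ρ = λ/μ = 5.9/9.9 = 0.59596
P(N ≥ n) = ρⁿ
P(N ≥ 5) = 0.59596^5
P(N ≥ 5) = 0.07518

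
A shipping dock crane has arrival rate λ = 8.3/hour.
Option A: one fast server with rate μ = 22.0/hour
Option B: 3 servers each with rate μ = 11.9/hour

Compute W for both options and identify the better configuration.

Option A: single server μ = 22.0 (M/M/1)
  ρ_A = 8.3/22.0 = 0.3773
  W_A = 1/(μ-λ) = 1/(22.0-8.3) = 1/13.70 = 0.07299

Option B: 3 servers μ = 11.9 (M/M/3)
  ρ_B = λ/(cμ) = 8.3/(3×11.9) = 0.2325
  Offered load a = λ/μ = cρ = 8.3/11.9 = 0.6975
  P₀ = [ Σₙ₌₀^2 aⁿ/n! + a^3/(3!(1-ρ)) ]⁻¹
  Σ = a^0/0! + a^1/1! + a^2/2! = 1.0000 + 0.6975 + 0.2432 = 1.9407
  a^3/(3!(1-ρ)) = 0.3393/(6 × 0.7675) = 0.07368
  P₀ = 1/(1.9407 + 0.07368) = 0.4964
  Lq = P₀·a^3·ρ / (3!(1-ρ)²) = 0.4964 × 0.3393 × 0.2325 / (6 × 0.5891) = 0.01108
  Wq_B = Lq/λ = 0.01108/8.3 = 0.0013349
  W_B = Wq_B + 1/μ = 0.0013349 + 0.084034 = 0.08537

Since W_A = 0.07299 < W_B = 0.08537, Option A (single fast server) has the shorter time in system.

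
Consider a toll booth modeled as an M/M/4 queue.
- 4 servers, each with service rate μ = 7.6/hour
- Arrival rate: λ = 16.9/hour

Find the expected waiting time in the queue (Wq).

Traffic intensity: ρ = λ/(cμ) = 16.9/(4×7.6) = 0.5559
Since ρ = 0.5559 < 1, system is stable.
Offered load a = λ/μ = cρ = 16.9/7.6 = 2.2237
P₀ = [ Σₙ₌₀^3 aⁿ/n! + a^4/(4!(1-ρ)) ]⁻¹
Σ = a^0/0! + a^1/1! + a^2/2! + a^3/3! = 1.0000 + 2.2237 + 2.4724 + 1.8326 = 7.5287
a^4/(4!(1-ρ)) = 24.4508/(24 × 0.44408) = 2.2941
P₀ = 1/(7.5287 + 2.2941) = 0.1018
Lq = P₀·a^4·ρ / (4!(1-ρ)²) = 0.1018 × 24.4508 × 0.5559 / (24 × 0.1972) = 0.2924
Wq = Lq/λ = 0.2924/16.9 = 0.01730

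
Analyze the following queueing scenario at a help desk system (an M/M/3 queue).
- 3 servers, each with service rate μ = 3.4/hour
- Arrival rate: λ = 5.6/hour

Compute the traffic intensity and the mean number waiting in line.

Traffic intensity: ρ = λ/(cμ) = 5.6/(3×3.4) = 0.5490
Since ρ = 0.5490 < 1, system is stable.
Offered load a = λ/μ = cρ = 5.6/3.4 = 1.6471
P₀ = [ Σₙ₌₀^2 aⁿ/n! + a^3/(3!(1-ρ)) ]⁻¹
Σ = a^0/0! + a^1/1! + a^2/2! = 1.0000 + 1.6471 + 1.3564 = 4.0035
a^3/(3!(1-ρ)) = 4.4681/(6 × 0.45098) = 1.6513
P₀ = 1/(4.0035 + 1.6513) = 0.1768
Lq = P₀·a^3·ρ / (3!(1-ρ)²) = 0.17684 × 4.4681 × 0.54902 / (6 × 0.20338) = 0.3555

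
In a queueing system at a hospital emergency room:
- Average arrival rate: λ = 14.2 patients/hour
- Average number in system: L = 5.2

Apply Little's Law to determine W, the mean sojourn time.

Little's Law: L = λW, so W = L/λ
W = 5.2/14.2 = 0.3662 hours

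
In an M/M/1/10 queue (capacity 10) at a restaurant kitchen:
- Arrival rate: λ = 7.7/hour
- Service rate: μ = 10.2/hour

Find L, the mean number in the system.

ρ = λ/μ = 7.7/10.2 = 0.7549
P₀ = (1-ρ)/(1-ρ^(K+1)) = (1-0.7549)/(1-0.7549^11) = 0.24510/0.95463 = 0.2567
P_K = P₀×ρ^K = 0.2567 × 0.7549^10 = 0.2567 × 0.06010 = 0.01543
L = ρ[1 - (K+1)ρ^K + Kρ^(K+1)] / [(1-ρ)(1-ρ^(K+1))]
L = 0.7549 × (1 - 11×0.06010 + 10×0.04537) / ((1 - 0.7549) × (1 - 0.04537)) = 2.5572 orders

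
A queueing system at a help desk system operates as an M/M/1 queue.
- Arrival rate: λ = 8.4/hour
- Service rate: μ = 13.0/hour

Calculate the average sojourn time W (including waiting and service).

First, compute utilization: ρ = λ/μ = 8.4/13.0 = 0.6462
For M/M/1: W = 1/(μ-λ)
W = 1/(13.0-8.4) = 1/4.60
W = 0.2174 hours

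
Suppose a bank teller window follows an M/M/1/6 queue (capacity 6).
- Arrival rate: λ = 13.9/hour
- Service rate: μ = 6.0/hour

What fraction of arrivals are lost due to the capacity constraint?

ρ = λ/μ = 13.9/6.0 = 2.31667
P₀ = (1-ρ)/(1-ρ^(K+1)) = (1-2.31667)/(1-2.31667^7) = -1.3167/-357.1370 = 0.003687
P_K = P₀×ρ^K = 0.0036867 × 2.31667^6 = 0.0036867 × 154.5913 = 0.5699
Blocking probability = 56.99%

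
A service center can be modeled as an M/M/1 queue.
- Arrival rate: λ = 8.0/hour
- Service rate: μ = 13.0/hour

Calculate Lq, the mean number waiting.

ρ = λ/μ = 8.0/13.0 = 0.6154
For M/M/1: Lq = λ²/(μ(μ-λ))
Lq = 64.00/(13.0 × 5.00)
Lq = 0.9846 customers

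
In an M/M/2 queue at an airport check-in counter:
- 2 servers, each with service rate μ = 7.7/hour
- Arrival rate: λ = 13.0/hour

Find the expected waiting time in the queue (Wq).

Traffic intensity: ρ = λ/(cμ) = 13.0/(2×7.7) = 0.8442
Since ρ = 0.8442 < 1, system is stable.
Offered load a = λ/μ = cρ = 13.0/7.7 = 1.6883
P₀ = [ Σₙ₌₀^1 aⁿ/n! + a^2/(2!(1-ρ)) ]⁻¹
Σ = a^0/0! + a^1/1! = 1.0000 + 1.6883 = 2.6883
a^2/(2!(1-ρ)) = 2.85040/(2 × 0.155844) = 9.1450
P₀ = 1/(2.6883 + 9.1450) = 0.08451
Lq = P₀·a^2·ρ / (2!(1-ρ)²) = 0.0845070 × 2.85040 × 0.844156 / (2 × 0.0242874) = 4.1861
Wq = Lq/λ = 4.1861/13.0 = 0.3220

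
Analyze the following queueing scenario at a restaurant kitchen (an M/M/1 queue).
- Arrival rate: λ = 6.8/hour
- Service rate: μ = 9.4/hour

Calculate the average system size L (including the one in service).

ρ = λ/μ = 6.8/9.4 = 0.7234
For M/M/1: L = λ/(μ-λ)
L = 6.8/(9.4-6.8) = 6.8/2.60
L = 2.6154 orders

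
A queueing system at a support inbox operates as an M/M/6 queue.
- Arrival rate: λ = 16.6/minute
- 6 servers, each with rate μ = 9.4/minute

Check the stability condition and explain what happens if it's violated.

Stability requires ρ = λ/(cμ) < 1
ρ = 16.6/(6 × 9.4) = 16.6/56.40 = 0.2943
Since 0.2943 < 1, the system is STABLE.
The servers are busy 29.43% of the time.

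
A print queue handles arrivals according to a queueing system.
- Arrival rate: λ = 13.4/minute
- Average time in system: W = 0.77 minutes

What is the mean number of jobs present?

Little's Law: L = λW
L = 13.4 × 0.77 = 10.3180 jobs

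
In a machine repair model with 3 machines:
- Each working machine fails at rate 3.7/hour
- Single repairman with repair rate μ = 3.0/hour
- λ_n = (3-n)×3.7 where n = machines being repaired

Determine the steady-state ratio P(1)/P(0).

P(1)/P(0) = ∏_{i=0}^{1-1} λ_i/μ_{i+1}
= (3-0)×3.7/3.0
= 3.7000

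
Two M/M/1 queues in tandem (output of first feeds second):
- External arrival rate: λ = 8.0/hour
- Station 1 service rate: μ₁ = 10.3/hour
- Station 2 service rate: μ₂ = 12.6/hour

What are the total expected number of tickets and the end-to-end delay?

By Jackson's theorem, each station behaves as independent M/M/1.
Station 1: ρ₁ = 8.0/10.3 = 0.7767, L₁ = ρ₁/(1-ρ₁) = λ/(μ₁-λ) = 8.0/2.30 = 3.4783
Station 2: ρ₂ = 8.0/12.6 = 0.6349, L₂ = ρ₂/(1-ρ₂) = λ/(μ₂-λ) = 8.0/4.60 = 1.7391
Total: L = L₁ + L₂ = 3.4783 + 1.7391 = 5.2174
W = L/λ = 5.2174/8.0 = 0.6522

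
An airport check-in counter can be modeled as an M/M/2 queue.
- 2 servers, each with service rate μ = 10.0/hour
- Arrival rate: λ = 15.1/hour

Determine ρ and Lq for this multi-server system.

Traffic intensity: ρ = λ/(cμ) = 15.1/(2×10.0) = 0.7550
Since ρ = 0.7550 < 1, system is stable.
Offered load a = λ/μ = cρ = 15.1/10.0 = 1.5100
P₀ = [ Σₙ₌₀^1 aⁿ/n! + a^2/(2!(1-ρ)) ]⁻¹
Σ = a^0/0! + a^1/1! = 1.0000 + 1.5100 = 2.5100
a^2/(2!(1-ρ)) = 2.2801/(2 × 0.2450) = 4.6533
P₀ = 1/(2.5100 + 4.6533) = 0.1396
Lq = P₀·a^2·ρ / (2!(1-ρ)²) = 0.13960 × 2.2801 × 0.75500 / (2 × 0.060025) = 2.0018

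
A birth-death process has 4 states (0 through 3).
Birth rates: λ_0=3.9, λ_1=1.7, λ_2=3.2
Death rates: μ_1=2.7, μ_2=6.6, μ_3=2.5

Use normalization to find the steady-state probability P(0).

Ratios P(n)/P(0) = (λ₀···λₙ₋₁)/(μ₁···μₙ):
P(1)/P(0) = (3.9)/(2.7) = 1.4444
P(2)/P(0) = (3.9×1.7)/(2.7×6.6) = 0.3721
P(3)/P(0) = (3.9×1.7×3.2)/(2.7×6.6×2.5) = 0.4762

Normalization: ∑ P(n) = 1
P(0) × (1.0000 + 1.4444 + 0.3721 + 0.4762) = 1
P(0) × 3.2927 = 1
P(0) = 1/3.2927 = 0.3037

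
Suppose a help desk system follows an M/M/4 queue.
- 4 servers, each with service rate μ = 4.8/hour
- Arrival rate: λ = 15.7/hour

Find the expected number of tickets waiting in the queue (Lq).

Traffic intensity: ρ = λ/(cμ) = 15.7/(4×4.8) = 0.8177
Since ρ = 0.8177 < 1, system is stable.
Offered load a = λ/μ = cρ = 15.7/4.8 = 3.2708
P₀ = [ Σₙ₌₀^3 aⁿ/n! + a^4/(4!(1-ρ)) ]⁻¹
Σ = a^0/0! + a^1/1! + a^2/2! + a^3/3! = 1.0000 + 3.2708 + 5.3492 + 5.8321 = 15.4521
a^4/(4!(1-ρ)) = 114.4547/(24 × 0.1822917) = 26.1611
P₀ = 1/(15.4521 + 26.1611) = 0.02403
Lq = P₀·a^4·ρ / (4!(1-ρ)²) = 0.0240309 × 114.4547 × 0.817708 / (24 × 0.0332303) = 2.8200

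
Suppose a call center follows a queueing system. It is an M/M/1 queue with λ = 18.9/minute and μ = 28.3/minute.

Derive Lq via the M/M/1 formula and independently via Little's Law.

Method 1 (direct): Lq = λ²/(μ(μ-λ)) = 357.21/(28.3 × 9.40) = 1.3428

Method 2 (Little's Law):
W = 1/(μ-λ) = 1/9.40 = 0.106383
Wq = W - 1/μ = 0.106383 - 0.0353357 = 0.07105
Lq = λWq = 18.9 × 0.07105 = 1.3428 ✔ (matches Method 1)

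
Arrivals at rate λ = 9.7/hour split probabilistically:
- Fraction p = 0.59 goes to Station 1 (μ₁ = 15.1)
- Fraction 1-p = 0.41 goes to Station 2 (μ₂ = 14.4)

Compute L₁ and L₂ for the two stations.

Effective rates: λ₁ = 9.7×0.59 = 5.723, λ₂ = 9.7×0.41 = 3.977
Station 1: ρ₁ = 5.723/15.1 = 0.3790, L₁ = ρ₁/(1-ρ₁) = 0.3790/(1-0.3790) = 0.6103
Station 2: ρ₂ = 3.977/14.4 = 0.2762, L₂ = ρ₂/(1-ρ₂) = 0.2762/(1-0.2762) = 0.3816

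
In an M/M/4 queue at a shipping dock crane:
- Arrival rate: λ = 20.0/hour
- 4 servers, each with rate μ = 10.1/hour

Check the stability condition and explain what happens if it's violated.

Stability requires ρ = λ/(cμ) < 1
ρ = 20.0/(4 × 10.1) = 20.0/40.40 = 0.4950
Since 0.4950 < 1, the system is STABLE.
The servers are busy 49.50% of the time.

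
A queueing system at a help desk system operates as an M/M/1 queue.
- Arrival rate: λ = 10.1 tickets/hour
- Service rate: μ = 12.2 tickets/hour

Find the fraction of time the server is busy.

Server utilization: ρ = λ/μ
ρ = 10.1/12.2 = 0.8279
The server is busy 82.79% of the time.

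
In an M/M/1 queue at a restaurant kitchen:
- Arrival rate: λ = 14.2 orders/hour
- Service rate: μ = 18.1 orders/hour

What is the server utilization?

Server utilization: ρ = λ/μ
ρ = 14.2/18.1 = 0.7845
The server is busy 78.45% of the time.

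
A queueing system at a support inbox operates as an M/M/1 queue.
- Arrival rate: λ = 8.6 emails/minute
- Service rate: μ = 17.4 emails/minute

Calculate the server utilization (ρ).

Server utilization: ρ = λ/μ
ρ = 8.6/17.4 = 0.4943
The server is busy 49.43% of the time.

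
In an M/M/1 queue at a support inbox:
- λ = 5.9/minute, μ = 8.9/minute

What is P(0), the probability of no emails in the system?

ρ = λ/μ = 5.9/8.9 = 0.6629
P(0) = 1 - ρ = 1 - 0.6629 = 0.3371
The server is idle 33.71% of the time.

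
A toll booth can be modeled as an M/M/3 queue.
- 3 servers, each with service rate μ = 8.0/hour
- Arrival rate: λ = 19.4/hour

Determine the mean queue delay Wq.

Traffic intensity: ρ = λ/(cμ) = 19.4/(3×8.0) = 0.8083
Since ρ = 0.8083 < 1, system is stable.
Offered load a = λ/μ = cρ = 19.4/8.0 = 2.4250
P₀ = [ Σₙ₌₀^2 aⁿ/n! + a^3/(3!(1-ρ)) ]⁻¹
Σ = a^0/0! + a^1/1! + a^2/2! = 1.0000 + 2.4250 + 2.9403 = 6.3653
a^3/(3!(1-ρ)) = 14.2605/(6 × 0.191667) = 12.4004
P₀ = 1/(6.3653 + 12.4004) = 0.05329
Lq = P₀·a^3·ρ / (3!(1-ρ)²) = 0.053289 × 14.2605 × 0.80833 / (6 × 0.036736) = 2.7869
Wq = Lq/λ = 2.7869/19.4 = 0.1437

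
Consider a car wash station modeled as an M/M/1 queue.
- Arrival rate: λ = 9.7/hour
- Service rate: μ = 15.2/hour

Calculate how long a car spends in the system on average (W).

First, compute utilization: ρ = λ/μ = 9.7/15.2 = 0.6382
For M/M/1: W = 1/(μ-λ)
W = 1/(15.2-9.7) = 1/5.50
W = 0.1818 hours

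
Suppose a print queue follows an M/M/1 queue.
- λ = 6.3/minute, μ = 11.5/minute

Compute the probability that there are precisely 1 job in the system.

ρ = λ/μ = 6.3/11.5 = 0.5478
P(n) = (1-ρ)ρⁿ
P(1) = (1-0.5478) × 0.5478^1
P(1) = 0.4522 × 0.5478
P(1) = 0.2477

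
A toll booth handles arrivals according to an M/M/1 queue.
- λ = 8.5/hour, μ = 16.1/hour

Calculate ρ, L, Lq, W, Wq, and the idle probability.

Step 1: ρ = λ/μ = 8.5/16.1 = 0.5280
Step 2: L = λ/(μ-λ) = 8.5/7.60 = 1.1184
Step 3: Lq = λ²/(μ(μ-λ)) = 72.25/(16.1×7.60) = 0.5905
Step 4: W = 1/(μ-λ) = 1/7.60 = 0.13158
Step 5: Wq = λ/(μ(μ-λ)) = 8.5/(16.1×7.60) = 0.06947
Step 6: P(0) = 1-ρ = 0.4720
Verify: L = λW = 8.5×0.13158 = 1.1184 ✔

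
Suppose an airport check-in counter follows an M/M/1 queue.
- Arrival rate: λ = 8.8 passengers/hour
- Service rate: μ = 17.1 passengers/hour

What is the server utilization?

Server utilization: ρ = λ/μ
ρ = 8.8/17.1 = 0.5146
The server is busy 51.46% of the time.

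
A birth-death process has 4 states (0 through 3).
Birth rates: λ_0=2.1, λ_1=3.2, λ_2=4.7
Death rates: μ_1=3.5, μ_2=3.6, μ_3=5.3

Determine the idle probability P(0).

Ratios P(n)/P(0) = (λ₀···λₙ₋₁)/(μ₁···μₙ):
P(1)/P(0) = (2.1)/(3.5) = 0.6000
P(2)/P(0) = (2.1×3.2)/(3.5×3.6) = 0.5333
P(3)/P(0) = (2.1×3.2×4.7)/(3.5×3.6×5.3) = 0.4730

Normalization: ∑ P(n) = 1
P(0) × (1.0000 + 0.6000 + 0.5333 + 0.4730) = 1
P(0) × 2.6063 = 1
P(0) = 1/2.6063 = 0.3837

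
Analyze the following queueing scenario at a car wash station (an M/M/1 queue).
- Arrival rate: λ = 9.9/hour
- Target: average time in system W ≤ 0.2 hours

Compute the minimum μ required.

For M/M/1: W = 1/(μ-λ)
Need W ≤ 0.2, so 1/(μ-λ) ≤ 0.2
μ - λ ≥ 1/0.2 = 5.0000
μ ≥ 9.9 + 5.0000 = 14.9000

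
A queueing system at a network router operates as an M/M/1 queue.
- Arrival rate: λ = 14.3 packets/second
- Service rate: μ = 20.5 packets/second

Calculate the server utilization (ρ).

Server utilization: ρ = λ/μ
ρ = 14.3/20.5 = 0.6976
The server is busy 69.76% of the time.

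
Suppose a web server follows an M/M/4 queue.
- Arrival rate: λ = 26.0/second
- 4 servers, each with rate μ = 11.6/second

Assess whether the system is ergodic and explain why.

Stability requires ρ = λ/(cμ) < 1
ρ = 26.0/(4 × 11.6) = 26.0/46.40 = 0.5603
Since 0.5603 < 1, the system is STABLE.
The servers are busy 56.03% of the time.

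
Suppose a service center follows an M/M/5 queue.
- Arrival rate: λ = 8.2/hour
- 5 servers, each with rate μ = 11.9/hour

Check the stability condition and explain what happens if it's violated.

Stability requires ρ = λ/(cμ) < 1
ρ = 8.2/(5 × 11.9) = 8.2/59.50 = 0.1378
Since 0.1378 < 1, the system is STABLE.
The servers are busy 13.78% of the time.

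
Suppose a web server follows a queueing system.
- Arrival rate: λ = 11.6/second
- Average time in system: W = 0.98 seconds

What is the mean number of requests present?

Little's Law: L = λW
L = 11.6 × 0.98 = 11.3680 requests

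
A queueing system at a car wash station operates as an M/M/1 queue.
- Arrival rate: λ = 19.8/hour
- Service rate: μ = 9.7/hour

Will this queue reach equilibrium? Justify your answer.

Stability requires ρ = λ/(cμ) < 1
ρ = 19.8/(1 × 9.7) = 19.8/9.70 = 2.0412
Since 2.0412 ≥ 1, the system is UNSTABLE.
Queue grows without bound. Need μ > λ = 19.8.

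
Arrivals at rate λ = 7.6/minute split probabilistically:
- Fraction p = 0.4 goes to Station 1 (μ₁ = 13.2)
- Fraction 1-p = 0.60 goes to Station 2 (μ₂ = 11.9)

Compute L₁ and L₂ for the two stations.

Effective rates: λ₁ = 7.6×0.4 = 3.04, λ₂ = 7.6×0.60 = 4.56
Station 1: ρ₁ = 3.04/13.2 = 0.2303, L₁ = ρ₁/(1-ρ₁) = 0.2303/(1-0.2303) = 0.2992
Station 2: ρ₂ = 4.56/11.9 = 0.3832, L₂ = ρ₂/(1-ρ₂) = 0.3832/(1-0.3832) = 0.6213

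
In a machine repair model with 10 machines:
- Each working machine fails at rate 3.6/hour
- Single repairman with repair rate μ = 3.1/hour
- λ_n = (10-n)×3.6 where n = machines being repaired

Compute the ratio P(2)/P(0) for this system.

P(2)/P(0) = ∏_{i=0}^{2-1} λ_i/μ_{i+1}
= (10-0)×3.6/3.1 × (10-1)×3.6/3.1
= 121.3736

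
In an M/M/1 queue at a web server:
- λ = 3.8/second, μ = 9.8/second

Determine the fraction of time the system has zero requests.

ρ = λ/μ = 3.8/9.8 = 0.3878
P(0) = 1 - ρ = 1 - 0.3878 = 0.6122
The server is idle 61.22% of the time.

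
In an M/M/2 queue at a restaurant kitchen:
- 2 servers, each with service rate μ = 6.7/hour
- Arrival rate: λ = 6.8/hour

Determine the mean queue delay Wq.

Traffic intensity: ρ = λ/(cμ) = 6.8/(2×6.7) = 0.5075
Since ρ = 0.5075 < 1, system is stable.
Offered load a = λ/μ = cρ = 6.8/6.7 = 1.0149
P₀ = [ Σₙ₌₀^1 aⁿ/n! + a^2/(2!(1-ρ)) ]⁻¹
Σ = a^0/0! + a^1/1! = 1.0000 + 1.0149 = 2.0149
a^2/(2!(1-ρ)) = 1.0301/(2 × 0.49254) = 1.0457
P₀ = 1/(2.0149 + 1.0457) = 0.3267
Lq = P₀·a^2·ρ / (2!(1-ρ)²) = 0.3267 × 1.0301 × 0.5075 / (2 × 0.2426) = 0.3520
Wq = Lq/λ = 0.35201/6.8 = 0.05177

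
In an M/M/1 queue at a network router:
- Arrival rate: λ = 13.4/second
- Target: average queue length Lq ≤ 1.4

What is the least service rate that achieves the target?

For M/M/1: Lq = λ²/(μ(μ-λ))
Need Lq ≤ 1.4, i.e. μ(μ-λ) ≥ λ²/1.4
μ² - 13.4μ - 179.56/1.4 ≥ 0  →  μ² - 13.4μ - 128.25714 ≥ 0
Quadratic formula (positive root): μ = [λ + √(λ² + 4×128.25714)]/2
Discriminant: 179.56 + 4×128.25714 = 692.5886, √692.5886 = 26.31708
μ ≥ (13.4 + 26.31708)/2 = 19.8585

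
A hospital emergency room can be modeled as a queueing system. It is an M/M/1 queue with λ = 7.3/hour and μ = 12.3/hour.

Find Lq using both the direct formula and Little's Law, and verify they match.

Method 1 (direct): Lq = λ²/(μ(μ-λ)) = 53.29/(12.3 × 5.00) = 0.8665

Method 2 (Little's Law):
W = 1/(μ-λ) = 1/5.00 = 0.2000
Wq = W - 1/μ = 0.2000 - 0.08130 = 0.1187
Lq = λWq = 7.3 × 0.1187 = 0.8665 ✔ (matches Method 1)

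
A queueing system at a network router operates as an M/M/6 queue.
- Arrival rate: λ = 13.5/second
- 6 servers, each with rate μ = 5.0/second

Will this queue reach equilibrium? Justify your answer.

Stability requires ρ = λ/(cμ) < 1
ρ = 13.5/(6 × 5.0) = 13.5/30.00 = 0.4500
Since 0.4500 < 1, the system is STABLE.
The servers are busy 45.00% of the time.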